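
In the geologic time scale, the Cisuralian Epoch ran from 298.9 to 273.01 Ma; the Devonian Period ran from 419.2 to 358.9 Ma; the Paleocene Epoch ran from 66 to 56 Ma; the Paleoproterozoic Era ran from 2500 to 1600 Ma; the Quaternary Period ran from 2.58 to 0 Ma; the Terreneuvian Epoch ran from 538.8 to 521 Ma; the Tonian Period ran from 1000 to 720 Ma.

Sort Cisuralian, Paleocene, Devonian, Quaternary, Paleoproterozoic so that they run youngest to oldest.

The oldest of these is Paleoproterozoic (starts 2500 Ma) and the youngest is Quaternary (ends 0 Ma).
In between, by decreasing start age: Devonian (419.2), Cisuralian (298.9), Paleocene (66).
Listing youngest first means reversing that sequence.

Quaternary, Paleocene, Cisuralian, Devonian, Paleoproterozoic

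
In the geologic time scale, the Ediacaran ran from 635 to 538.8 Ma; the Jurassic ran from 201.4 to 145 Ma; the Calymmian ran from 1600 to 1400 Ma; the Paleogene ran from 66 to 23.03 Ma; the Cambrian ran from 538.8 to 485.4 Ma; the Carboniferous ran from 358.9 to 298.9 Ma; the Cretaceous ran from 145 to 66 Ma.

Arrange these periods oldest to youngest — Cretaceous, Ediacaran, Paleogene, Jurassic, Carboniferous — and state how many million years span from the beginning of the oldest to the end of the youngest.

Start ages (Ma): Ediacaran 635, Carboniferous 358.9, Jurassic 201.4, Cretaceous 145, Paleogene 66.
Ordered oldest to youngest: Ediacaran, Carboniferous, Jurassic, Cretaceous, Paleogene.
Span = 635 − 23.03 = 611.97 Myr.

Ediacaran, Carboniferous, Jurassic, Cretaceous, Paleogene; total span 611.97 Myr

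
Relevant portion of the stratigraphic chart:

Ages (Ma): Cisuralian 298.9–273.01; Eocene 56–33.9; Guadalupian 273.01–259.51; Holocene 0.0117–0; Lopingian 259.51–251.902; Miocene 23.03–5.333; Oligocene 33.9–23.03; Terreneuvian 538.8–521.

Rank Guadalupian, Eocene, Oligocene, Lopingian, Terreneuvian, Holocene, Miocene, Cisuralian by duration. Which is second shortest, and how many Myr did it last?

Lopingian, 7.608 million years

Durations: Guadalupian 13.5; Eocene 22.1; Oligocene 10.87; Lopingian 7.608; Terreneuvian 17.8; Holocene 0.0117; Miocene 17.697; Cisuralian 25.89 Myr.
Sorted shortest-first: Holocene (0.0117), Lopingian (7.608), Oligocene (10.87), Guadalupian (13.5), Miocene (17.697), Terreneuvian (17.8), Eocene (22.1), Cisuralian (25.89).
The second shortest is Lopingian at 7.608 Myr.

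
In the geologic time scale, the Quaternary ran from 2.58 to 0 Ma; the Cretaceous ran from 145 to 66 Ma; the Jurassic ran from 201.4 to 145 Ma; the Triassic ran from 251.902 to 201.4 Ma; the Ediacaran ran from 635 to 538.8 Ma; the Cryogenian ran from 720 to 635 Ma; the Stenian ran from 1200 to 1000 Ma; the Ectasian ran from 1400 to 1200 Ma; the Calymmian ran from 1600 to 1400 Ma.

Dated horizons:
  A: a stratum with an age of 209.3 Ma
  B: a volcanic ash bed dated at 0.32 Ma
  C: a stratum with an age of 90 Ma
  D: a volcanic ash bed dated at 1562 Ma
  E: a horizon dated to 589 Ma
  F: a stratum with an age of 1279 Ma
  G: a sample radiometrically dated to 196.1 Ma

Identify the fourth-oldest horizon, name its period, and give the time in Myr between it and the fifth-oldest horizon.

Sorted oldest-first by Ma: D (1562), F (1279), E (589), A (209.3), G (196.1), C (90), B (0.32).
The fourth oldest is A at 209.3 Ma, which lies in 251.902–201.4 Ma: the Triassic.
The fifth oldest is G at 196.1 Ma; separation = |209.3 − 196.1| = 13.2 Myr.

A, in the Triassic; 13.2 million years to G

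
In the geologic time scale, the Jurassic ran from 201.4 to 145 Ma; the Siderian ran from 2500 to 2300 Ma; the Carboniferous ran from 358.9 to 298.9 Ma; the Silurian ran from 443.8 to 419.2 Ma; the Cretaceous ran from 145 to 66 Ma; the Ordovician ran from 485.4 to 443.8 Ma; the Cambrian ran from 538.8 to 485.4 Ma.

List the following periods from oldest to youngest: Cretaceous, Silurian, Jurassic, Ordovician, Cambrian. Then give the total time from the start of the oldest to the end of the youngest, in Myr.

From the excerpt: Cretaceous 145–66; Silurian 443.8–419.2; Jurassic 201.4–145; Ordovician 485.4–443.8; Cambrian 538.8–485.4 (Ma).
Larger Ma is earlier, so the oldest is Cambrian and the youngest is Cretaceous; oldest to youngest: Cambrian, Ordovician, Silurian, Jurassic, Cretaceous.
Oldest start 538.8 minus youngest end 66 gives 472.8 Myr overall.

Cambrian, Ordovician, Silurian, Jurassic, Cretaceous; total span 472.8 Myr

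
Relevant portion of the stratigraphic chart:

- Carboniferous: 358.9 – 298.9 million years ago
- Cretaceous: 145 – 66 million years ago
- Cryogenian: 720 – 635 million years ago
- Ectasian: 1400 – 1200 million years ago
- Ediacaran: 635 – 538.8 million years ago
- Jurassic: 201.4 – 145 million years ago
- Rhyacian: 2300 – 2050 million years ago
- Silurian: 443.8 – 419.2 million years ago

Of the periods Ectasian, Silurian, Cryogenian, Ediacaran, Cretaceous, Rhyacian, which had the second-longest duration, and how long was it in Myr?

Durations: Ectasian 200; Silurian 24.6; Cryogenian 85; Ediacaran 96.2; Cretaceous 79; Rhyacian 250 Myr.
Sorted longest-first: Rhyacian (250), Ectasian (200), Ediacaran (96.2), Cryogenian (85), Cretaceous (79), Silurian (24.6).
The second longest is Ectasian at 200 Myr.

Ectasian, 200 million years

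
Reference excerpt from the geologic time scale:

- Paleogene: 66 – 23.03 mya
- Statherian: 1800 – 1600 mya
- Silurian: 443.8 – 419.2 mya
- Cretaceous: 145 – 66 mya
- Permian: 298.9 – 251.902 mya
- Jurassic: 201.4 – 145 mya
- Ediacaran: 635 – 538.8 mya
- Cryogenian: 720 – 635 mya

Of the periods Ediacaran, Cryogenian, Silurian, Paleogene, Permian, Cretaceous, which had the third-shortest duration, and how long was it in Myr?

Permian, 46.998 million years

Start − end for each: Ediacaran 635 − 538.8 = 96.2; Cryogenian 720 − 635 = 85; Silurian 443.8 − 419.2 = 24.6; Paleogene 66 − 23.03 = 42.97; Permian 298.9 − 251.902 = 46.998; Cretaceous 145 − 66 = 79.
Ranking these from shortest: Silurian < Paleogene < Permian < Cretaceous < Cryogenian < Ediacaran.
Position 3 in that ranking is Permian, which lasted 46.998 Myr.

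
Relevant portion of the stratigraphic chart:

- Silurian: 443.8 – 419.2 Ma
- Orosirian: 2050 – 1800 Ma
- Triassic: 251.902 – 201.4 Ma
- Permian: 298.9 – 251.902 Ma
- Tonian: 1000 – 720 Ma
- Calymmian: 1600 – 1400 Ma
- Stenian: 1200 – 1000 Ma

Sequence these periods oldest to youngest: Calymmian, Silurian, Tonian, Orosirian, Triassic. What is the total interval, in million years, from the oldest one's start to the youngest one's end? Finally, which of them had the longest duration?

From the excerpt: Calymmian 1600–1400; Silurian 443.8–419.2; Tonian 1000–720; Orosirian 2050–1800; Triassic 251.902–201.4 (Ma).
Larger Ma is earlier, so the oldest is Orosirian and the youngest is Triassic; oldest to youngest: Orosirian, Calymmian, Tonian, Silurian, Triassic.
Oldest start 2050 minus youngest end 201.4 gives 1848.6 Myr overall.
Individual lengths (start − end): Calymmian 200; Silurian 24.6; Tonian 280; Triassic 50.502; Orosirian 250. The largest is Tonian at 280 Myr.

Orosirian → Calymmian → Tonian → Silurian → Triassic; total span 1848.6 Myr; longest is Tonian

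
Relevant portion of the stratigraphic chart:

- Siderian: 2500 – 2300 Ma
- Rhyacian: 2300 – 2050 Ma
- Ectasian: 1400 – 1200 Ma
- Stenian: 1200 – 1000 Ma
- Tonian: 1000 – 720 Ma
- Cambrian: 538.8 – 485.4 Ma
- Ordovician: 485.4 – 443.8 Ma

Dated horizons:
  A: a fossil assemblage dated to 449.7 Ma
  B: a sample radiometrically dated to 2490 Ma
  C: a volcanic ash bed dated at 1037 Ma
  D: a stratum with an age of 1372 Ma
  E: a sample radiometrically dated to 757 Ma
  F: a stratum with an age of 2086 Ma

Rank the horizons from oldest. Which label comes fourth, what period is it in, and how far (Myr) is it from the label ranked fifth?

Sorted oldest-first by Ma: B (2490), F (2086), D (1372), C (1037), E (757), A (449.7).
The fourth oldest is C at 1037 Ma, which lies in 1200–1000 Ma: the Stenian.
The fifth oldest is E at 757 Ma; separation = |1037 − 757| = 280 Myr.

C, in the Stenian; 280 million years to E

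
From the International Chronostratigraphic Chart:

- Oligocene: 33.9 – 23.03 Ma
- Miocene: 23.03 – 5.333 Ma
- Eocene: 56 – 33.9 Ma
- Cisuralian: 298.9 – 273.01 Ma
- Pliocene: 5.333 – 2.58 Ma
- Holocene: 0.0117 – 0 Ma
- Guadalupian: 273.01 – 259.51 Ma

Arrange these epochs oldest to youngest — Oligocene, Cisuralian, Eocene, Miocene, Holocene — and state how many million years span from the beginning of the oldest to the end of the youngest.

Start ages (Ma): Cisuralian 298.9, Eocene 56, Oligocene 33.9, Miocene 23.03, Holocene 0.0117.
Ordered oldest to youngest: Cisuralian, Eocene, Oligocene, Miocene, Holocene.
Span = 298.9 − 0 = 298.9 Myr.

Cisuralian, Eocene, Oligocene, Miocene, Holocene; total span 298.9 Myr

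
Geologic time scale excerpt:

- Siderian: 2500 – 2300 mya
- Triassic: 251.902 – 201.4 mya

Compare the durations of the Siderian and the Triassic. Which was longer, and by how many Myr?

Siderian: 2500 − 2300 = 200 Myr.
Triassic: 251.902 − 201.4 = 50.502 Myr.
Difference: 200 − 50.502 = 149.498 Myr, so the Siderian was longer.

Siderian, by 149.498 million years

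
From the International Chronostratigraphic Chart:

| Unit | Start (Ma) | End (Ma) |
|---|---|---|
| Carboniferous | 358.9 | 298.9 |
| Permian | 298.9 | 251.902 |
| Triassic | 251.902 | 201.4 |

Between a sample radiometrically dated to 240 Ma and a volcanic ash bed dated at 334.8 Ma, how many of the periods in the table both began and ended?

1

334.8 Ma sits inside the Carboniferous (358.9–298.9) and 240 Ma inside the Triassic (251.902–201.4); neither of those is wholly between the two dates.
The listed periods lying completely between them are Permian — 1 in all.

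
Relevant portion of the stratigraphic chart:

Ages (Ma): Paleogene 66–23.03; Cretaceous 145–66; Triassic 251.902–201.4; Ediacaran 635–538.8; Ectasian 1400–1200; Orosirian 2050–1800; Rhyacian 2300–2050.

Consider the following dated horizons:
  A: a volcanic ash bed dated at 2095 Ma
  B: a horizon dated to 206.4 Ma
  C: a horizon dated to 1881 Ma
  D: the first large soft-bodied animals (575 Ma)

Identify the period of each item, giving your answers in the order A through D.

A — Rhyacian; B — Triassic; C — Orosirian; D — Ediacaran

Match each age against the start–end ranges in the excerpt: A = 2095 Ma → Rhyacian (2300–2050); B = 206.4 Ma → Triassic (251.902–201.4); C = 1881 Ma → Orosirian (2050–1800); D = 575 Ma → Ediacaran (635–538.8).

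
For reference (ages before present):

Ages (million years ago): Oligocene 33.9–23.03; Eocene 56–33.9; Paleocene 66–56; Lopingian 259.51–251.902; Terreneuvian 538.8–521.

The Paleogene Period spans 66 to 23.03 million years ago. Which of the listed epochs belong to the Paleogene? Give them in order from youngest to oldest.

Oligocene, Eocene, Paleocene

Epochs with both bounds inside 66–23.03 Ma: Oligocene (33.9–23.03), Eocene (56–33.9), Paleocene (66–56).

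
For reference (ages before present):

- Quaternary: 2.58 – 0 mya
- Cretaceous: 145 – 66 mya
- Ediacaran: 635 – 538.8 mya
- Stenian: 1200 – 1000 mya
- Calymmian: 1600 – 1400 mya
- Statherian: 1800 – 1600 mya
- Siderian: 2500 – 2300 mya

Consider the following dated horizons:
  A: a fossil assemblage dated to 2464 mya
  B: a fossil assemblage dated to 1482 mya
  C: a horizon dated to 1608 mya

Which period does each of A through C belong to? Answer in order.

A — Siderian; B — Calymmian; C — Statherian

A: 2464 Ma lies in 2500–2300 Ma, so Siderian.
B: 1482 Ma lies in 1600–1400 Ma, so Calymmian.
C: 1608 Ma lies in 1800–1600 Ma, so Statherian.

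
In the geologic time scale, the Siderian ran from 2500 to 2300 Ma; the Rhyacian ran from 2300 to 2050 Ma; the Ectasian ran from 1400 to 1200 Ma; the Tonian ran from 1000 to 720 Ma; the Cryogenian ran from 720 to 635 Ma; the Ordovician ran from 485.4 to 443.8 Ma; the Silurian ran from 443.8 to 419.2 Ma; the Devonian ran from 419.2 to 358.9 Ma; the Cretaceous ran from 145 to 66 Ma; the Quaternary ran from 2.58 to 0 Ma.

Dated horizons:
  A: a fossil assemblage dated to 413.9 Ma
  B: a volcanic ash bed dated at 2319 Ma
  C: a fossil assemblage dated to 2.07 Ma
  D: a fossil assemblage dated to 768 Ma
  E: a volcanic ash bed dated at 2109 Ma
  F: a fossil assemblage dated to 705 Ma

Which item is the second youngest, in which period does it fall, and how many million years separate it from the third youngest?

Sorted youngest-first by Ma: C (2.07), A (413.9), F (705), D (768), E (2109), B (2319).
The second youngest is A at 413.9 Ma, which lies in 419.2–358.9 Ma: the Devonian.
The third youngest is F at 705 Ma; separation = |413.9 − 705| = 291.1 Myr.

A, in the Devonian; 291.1 million years to F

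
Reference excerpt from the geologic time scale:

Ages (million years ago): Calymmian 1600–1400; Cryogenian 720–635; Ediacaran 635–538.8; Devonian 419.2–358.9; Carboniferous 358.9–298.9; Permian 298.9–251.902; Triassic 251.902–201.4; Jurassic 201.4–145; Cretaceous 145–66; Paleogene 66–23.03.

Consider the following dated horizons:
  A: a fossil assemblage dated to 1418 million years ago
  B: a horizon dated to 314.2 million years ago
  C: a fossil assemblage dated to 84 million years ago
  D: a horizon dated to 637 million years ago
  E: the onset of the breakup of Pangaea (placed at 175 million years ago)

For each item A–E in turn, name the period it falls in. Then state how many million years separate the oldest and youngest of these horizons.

A — Calymmian; B — Carboniferous; C — Cretaceous; D — Cryogenian; E — Jurassic; span 1334 million years

Match each age against the start–end ranges in the excerpt: A = 1418 Ma → Calymmian (1600–1400); B = 314.2 Ma → Carboniferous (358.9–298.9); C = 84 Ma → Cretaceous (145–66); D = 637 Ma → Cryogenian (720–635); E = 175 Ma → Jurassic (201.4–145).
The largest age is 1418 Ma and the smallest is 84 Ma; their difference is 1334 Myr.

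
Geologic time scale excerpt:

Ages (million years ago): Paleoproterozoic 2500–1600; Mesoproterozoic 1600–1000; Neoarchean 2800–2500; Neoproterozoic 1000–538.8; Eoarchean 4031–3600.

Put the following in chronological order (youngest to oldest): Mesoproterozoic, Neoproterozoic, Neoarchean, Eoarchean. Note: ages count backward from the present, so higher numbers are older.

Neoproterozoic, then Mesoproterozoic, then Neoarchean, then Eoarchean

Sorting by start age (ascending Ma, since larger Ma = older): Neoproterozoic start 1000, Mesoproterozoic start 1600, Neoarchean start 2800, Eoarchean start 4031.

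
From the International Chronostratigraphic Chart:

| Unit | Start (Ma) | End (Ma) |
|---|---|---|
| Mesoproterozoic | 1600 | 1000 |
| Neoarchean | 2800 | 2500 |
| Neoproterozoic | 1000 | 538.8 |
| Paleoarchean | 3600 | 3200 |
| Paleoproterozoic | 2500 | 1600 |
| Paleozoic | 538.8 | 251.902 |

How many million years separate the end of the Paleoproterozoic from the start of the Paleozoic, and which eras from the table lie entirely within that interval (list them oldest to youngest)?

1061.2 million years; Mesoproterozoic, Neoproterozoic

End of Paleoproterozoic = 1600 Ma; start of Paleozoic = 538.8 Ma.
Gap = 1600 − 538.8 = 1061.2 Myr.
Eras wholly inside 1600–538.8 Ma: Mesoproterozoic (1600–1000), Neoproterozoic (1000–538.8).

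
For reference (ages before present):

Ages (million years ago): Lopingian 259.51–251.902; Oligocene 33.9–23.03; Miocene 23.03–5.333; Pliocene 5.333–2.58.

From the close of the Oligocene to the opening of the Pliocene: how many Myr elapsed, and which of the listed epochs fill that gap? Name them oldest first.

End of Oligocene = 23.03 Ma; start of Pliocene = 5.333 Ma.
Gap = 23.03 − 5.333 = 17.697 Myr.
Epochs wholly inside 23.03–5.333 Ma: Miocene (23.03–5.333).

17.697 million years; Miocene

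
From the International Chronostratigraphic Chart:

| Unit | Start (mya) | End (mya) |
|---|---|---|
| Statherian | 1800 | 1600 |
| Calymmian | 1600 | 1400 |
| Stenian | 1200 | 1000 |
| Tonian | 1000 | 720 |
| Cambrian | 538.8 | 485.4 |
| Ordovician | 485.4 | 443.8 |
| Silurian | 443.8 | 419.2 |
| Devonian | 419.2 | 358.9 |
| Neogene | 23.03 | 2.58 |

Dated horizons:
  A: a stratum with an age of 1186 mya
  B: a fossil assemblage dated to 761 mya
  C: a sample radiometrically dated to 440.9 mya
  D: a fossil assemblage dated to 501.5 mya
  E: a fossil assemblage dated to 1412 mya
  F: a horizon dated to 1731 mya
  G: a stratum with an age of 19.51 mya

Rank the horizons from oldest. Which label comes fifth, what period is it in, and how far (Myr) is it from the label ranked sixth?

D, in the Cambrian; 60.6 million years to C

Sorted oldest-first by Ma: F (1731), E (1412), A (1186), B (761), D (501.5), C (440.9), G (19.51).
The fifth oldest is D at 501.5 Ma, which lies in 538.8–485.4 Ma: the Cambrian.
The sixth oldest is C at 440.9 Ma; separation = |501.5 − 440.9| = 60.6 Myr.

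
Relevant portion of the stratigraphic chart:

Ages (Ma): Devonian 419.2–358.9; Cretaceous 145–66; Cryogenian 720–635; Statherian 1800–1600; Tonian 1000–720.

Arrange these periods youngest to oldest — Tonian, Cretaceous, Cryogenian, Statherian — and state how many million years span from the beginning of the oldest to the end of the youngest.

Cretaceous, Cryogenian, Tonian, Statherian; total span 1734 Myr

Start ages (Ma): Statherian 1800, Tonian 1000, Cryogenian 720, Cretaceous 145.
Ordered youngest to oldest: Cretaceous, Cryogenian, Tonian, Statherian.
Span = 1800 − 66 = 1734 Myr.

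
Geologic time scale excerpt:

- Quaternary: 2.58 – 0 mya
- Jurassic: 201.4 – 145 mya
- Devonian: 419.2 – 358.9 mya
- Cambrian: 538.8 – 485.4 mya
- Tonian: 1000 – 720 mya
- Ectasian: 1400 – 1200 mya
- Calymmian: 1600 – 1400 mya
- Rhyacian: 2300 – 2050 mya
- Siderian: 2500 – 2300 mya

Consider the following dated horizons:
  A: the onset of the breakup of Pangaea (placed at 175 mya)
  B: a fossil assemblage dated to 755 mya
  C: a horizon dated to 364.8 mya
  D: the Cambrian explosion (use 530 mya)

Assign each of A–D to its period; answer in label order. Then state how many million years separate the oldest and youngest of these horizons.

A: 175 Ma lies in 201.4–145 Ma, so Jurassic.
B: 755 Ma lies in 1000–720 Ma, so Tonian.
C: 364.8 Ma lies in 419.2–358.9 Ma, so Devonian.
D: 530 Ma lies in 538.8–485.4 Ma, so Cambrian.
Oldest = 755 Ma, youngest = 175 Ma → span 580 Myr.

A — Jurassic; B — Tonian; C — Devonian; D — Cambrian; span 580 million years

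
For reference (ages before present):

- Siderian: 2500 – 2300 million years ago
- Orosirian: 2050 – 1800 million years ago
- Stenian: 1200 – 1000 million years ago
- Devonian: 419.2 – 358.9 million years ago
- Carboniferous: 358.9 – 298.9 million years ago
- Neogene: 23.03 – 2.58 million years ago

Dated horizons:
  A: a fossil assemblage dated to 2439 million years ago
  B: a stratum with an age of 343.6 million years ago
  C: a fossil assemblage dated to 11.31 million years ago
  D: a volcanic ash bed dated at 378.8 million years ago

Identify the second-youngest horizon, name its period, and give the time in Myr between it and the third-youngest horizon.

B, in the Carboniferous; 35.2 million years to D

Sorted youngest-first by Ma: C (11.31), B (343.6), D (378.8), A (2439).
The second youngest is B at 343.6 Ma, which lies in 358.9–298.9 Ma: the Carboniferous.
The third youngest is D at 378.8 Ma; separation = |343.6 − 378.8| = 35.2 Myr.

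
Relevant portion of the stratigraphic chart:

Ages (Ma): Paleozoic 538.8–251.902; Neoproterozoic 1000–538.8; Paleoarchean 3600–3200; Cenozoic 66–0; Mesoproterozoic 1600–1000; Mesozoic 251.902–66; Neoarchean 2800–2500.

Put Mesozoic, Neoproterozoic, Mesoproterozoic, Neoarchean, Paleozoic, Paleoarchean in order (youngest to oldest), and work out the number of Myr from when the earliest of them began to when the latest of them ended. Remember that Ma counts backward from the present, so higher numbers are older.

Mesozoic → Paleozoic → Neoproterozoic → Mesoproterozoic → Neoarchean → Paleoarchean; total span 3534 Myr

From the excerpt: Mesozoic 251.902–66; Neoproterozoic 1000–538.8; Mesoproterozoic 1600–1000; Neoarchean 2800–2500; Paleozoic 538.8–251.902; Paleoarchean 3600–3200 (Ma).
Larger Ma is earlier, so the oldest is Paleoarchean and the youngest is Mesozoic; youngest to oldest: Mesozoic, Paleozoic, Neoproterozoic, Mesoproterozoic, Neoarchean, Paleoarchean.
Oldest start 3600 minus youngest end 66 gives 3534 Myr overall.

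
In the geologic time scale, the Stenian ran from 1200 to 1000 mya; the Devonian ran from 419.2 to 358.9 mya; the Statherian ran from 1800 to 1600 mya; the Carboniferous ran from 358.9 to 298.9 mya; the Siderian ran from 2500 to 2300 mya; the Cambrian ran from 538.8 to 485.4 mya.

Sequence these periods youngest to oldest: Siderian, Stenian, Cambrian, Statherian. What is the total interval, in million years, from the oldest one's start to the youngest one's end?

From the excerpt: Siderian 2500–2300; Stenian 1200–1000; Cambrian 538.8–485.4; Statherian 1800–1600 (Ma).
Larger Ma is earlier, so the oldest is Siderian and the youngest is Cambrian; youngest to oldest: Cambrian, Stenian, Statherian, Siderian.
Oldest start 2500 minus youngest end 485.4 gives 2014.6 Myr overall.

Cambrian, Stenian, Statherian, Siderian; total span 2014.6 Myr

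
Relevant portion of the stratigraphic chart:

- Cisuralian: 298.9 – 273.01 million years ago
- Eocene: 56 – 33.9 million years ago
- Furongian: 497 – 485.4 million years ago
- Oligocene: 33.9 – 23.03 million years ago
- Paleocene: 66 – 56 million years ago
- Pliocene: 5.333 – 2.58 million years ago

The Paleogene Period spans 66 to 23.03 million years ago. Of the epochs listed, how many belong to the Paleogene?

Epochs inside 66–23.03 Ma: Paleocene, Eocene, Oligocene — 3 in total.

3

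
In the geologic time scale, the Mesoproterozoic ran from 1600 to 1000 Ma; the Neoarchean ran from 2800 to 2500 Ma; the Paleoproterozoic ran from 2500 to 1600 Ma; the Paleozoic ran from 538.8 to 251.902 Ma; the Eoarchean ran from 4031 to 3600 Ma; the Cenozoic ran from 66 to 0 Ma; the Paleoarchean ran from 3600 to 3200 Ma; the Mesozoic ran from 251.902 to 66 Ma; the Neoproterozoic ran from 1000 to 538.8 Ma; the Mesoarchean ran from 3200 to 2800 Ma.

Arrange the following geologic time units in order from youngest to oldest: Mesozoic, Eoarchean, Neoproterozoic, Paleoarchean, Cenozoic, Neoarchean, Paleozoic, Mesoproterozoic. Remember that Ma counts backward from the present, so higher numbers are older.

The oldest of these is Eoarchean (starts 4031 Ma) and the youngest is Cenozoic (ends 0 Ma).
In between, by decreasing start age: Paleoarchean (3600), Neoarchean (2800), Mesoproterozoic (1600), Neoproterozoic (1000), Paleozoic (538.8), Mesozoic (251.902).
Listing youngest first means reversing that sequence.

Cenozoic, Mesozoic, Paleozoic, Neoproterozoic, Mesoproterozoic, Neoarchean, Paleoarchean, Eoarchean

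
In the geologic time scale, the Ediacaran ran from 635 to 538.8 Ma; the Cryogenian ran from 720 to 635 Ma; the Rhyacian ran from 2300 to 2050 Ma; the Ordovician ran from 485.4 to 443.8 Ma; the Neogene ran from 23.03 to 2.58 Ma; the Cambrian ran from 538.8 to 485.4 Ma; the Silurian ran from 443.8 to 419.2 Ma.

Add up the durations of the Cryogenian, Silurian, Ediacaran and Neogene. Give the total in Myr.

Each duration: Cryogenian = 85; Silurian = 24.6; Ediacaran = 96.2; Neogene = 20.45.
Sum: 85 + 24.6 + 96.2 + 20.45 = 226.25 Myr.

226.25 million years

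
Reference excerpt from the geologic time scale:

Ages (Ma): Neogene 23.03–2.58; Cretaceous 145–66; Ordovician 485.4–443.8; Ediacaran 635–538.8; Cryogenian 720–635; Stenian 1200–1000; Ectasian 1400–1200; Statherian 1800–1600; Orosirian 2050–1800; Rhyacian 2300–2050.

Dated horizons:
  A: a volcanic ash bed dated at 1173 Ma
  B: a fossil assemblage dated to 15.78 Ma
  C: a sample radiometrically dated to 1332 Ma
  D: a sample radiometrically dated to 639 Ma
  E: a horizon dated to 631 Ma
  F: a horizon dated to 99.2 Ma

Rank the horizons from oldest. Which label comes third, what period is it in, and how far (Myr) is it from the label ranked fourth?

D, in the Cryogenian; 8 million years to E

Sorted oldest-first by Ma: C (1332), A (1173), D (639), E (631), F (99.2), B (15.78).
The third oldest is D at 639 Ma, which lies in 720–635 Ma: the Cryogenian.
The fourth oldest is E at 631 Ma; separation = |639 − 631| = 8 Myr.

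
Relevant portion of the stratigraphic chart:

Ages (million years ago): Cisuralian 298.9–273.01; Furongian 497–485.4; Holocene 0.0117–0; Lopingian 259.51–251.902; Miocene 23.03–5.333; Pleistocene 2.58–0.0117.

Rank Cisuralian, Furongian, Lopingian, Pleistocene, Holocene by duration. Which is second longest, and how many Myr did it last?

Furongian, 11.6 million years

Durations: Cisuralian 25.89; Furongian 11.6; Lopingian 7.608; Pleistocene 2.5683; Holocene 0.0117 Myr.
Sorted longest-first: Cisuralian (25.89), Furongian (11.6), Lopingian (7.608), Pleistocene (2.5683), Holocene (0.0117).
The second longest is Furongian at 11.6 Myr.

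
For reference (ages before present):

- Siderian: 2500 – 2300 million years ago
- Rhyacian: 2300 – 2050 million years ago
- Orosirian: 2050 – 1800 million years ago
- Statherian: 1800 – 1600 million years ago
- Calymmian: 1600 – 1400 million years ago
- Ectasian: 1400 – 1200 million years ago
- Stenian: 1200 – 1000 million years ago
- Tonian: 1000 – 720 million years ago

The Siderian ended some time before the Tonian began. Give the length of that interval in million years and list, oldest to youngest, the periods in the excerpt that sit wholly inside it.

1300 million years; Rhyacian, Orosirian, Statherian, Calymmian, Ectasian, Stenian

End of Siderian = 2300 Ma; start of Tonian = 1000 Ma.
Gap = 2300 − 1000 = 1300 Myr.
Periods wholly inside 2300–1000 Ma: Rhyacian (2300–2050), Orosirian (2050–1800), Statherian (1800–1600), Calymmian (1600–1400), Ectasian (1400–1200), Stenian (1200–1000).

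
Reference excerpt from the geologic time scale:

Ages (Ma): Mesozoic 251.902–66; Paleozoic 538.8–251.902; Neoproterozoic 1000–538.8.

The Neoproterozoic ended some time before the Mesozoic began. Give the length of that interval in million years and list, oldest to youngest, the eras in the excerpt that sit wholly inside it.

286.898 million years; Paleozoic

End of Neoproterozoic = 538.8 Ma; start of Mesozoic = 251.902 Ma.
Gap = 538.8 − 251.902 = 286.898 Myr.
Eras wholly inside 538.8–251.902 Ma: Paleozoic (538.8–251.902).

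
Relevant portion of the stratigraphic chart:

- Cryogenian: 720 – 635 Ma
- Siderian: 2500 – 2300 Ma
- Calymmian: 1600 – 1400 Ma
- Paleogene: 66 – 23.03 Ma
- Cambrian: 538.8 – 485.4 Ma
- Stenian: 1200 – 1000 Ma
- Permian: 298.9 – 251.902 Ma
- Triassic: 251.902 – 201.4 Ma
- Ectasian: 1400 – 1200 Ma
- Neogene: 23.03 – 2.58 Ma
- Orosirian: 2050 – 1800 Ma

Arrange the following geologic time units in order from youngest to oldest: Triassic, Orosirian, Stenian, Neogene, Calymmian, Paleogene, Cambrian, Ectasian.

Sorting by start age (ascending Ma, since larger Ma = older): Neogene began 23.03, Paleogene began 66, Triassic began 251.902, Cambrian began 538.8, Stenian began 1200, Ectasian began 1400, Calymmian began 1600, Orosirian began 2050.

Neogene, then Paleogene, then Triassic, then Cambrian, then Stenian, then Ectasian, then Calymmian, then Orosirian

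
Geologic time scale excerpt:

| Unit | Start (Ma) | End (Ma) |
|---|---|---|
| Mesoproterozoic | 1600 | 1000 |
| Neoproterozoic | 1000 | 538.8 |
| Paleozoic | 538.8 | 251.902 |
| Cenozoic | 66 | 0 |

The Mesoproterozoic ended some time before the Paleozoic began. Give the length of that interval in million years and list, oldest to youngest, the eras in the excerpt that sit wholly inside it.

End of Mesoproterozoic = 1000 Ma; start of Paleozoic = 538.8 Ma.
Gap = 1000 − 538.8 = 461.2 Myr.
Eras wholly inside 1000–538.8 Ma: Neoproterozoic (1000–538.8).

461.2 million years; Neoproterozoic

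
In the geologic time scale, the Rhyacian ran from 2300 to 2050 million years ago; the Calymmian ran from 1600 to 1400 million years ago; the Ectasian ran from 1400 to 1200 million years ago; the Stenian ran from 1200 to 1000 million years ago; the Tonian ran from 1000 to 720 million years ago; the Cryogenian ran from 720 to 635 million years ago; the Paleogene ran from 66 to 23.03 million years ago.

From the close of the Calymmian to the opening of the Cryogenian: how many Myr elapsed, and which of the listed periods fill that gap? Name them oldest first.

End of Calymmian = 1400 Ma; start of Cryogenian = 720 Ma.
Gap = 1400 − 720 = 680 Myr.
Periods wholly inside 1400–720 Ma: Ectasian (1400–1200), Stenian (1200–1000), Tonian (1000–720).

680 million years; Ectasian, Stenian, Tonian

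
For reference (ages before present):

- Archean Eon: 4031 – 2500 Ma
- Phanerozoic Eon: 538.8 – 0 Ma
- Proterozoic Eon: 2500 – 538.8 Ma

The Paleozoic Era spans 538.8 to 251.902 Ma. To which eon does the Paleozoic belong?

The Paleozoic (538.8–251.902 Ma) lies entirely within 538.8–0 Ma, the Phanerozoic Eon.

Phanerozoic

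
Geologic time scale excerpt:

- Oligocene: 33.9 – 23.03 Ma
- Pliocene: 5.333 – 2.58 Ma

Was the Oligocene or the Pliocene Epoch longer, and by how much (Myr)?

Oligocene, by 8.117 million years

Oligocene: 33.9 − 23.03 = 10.87 Myr.
Pliocene: 5.333 − 2.58 = 2.753 Myr.
Difference: 10.87 − 2.753 = 8.117 Myr, so the Oligocene was longer.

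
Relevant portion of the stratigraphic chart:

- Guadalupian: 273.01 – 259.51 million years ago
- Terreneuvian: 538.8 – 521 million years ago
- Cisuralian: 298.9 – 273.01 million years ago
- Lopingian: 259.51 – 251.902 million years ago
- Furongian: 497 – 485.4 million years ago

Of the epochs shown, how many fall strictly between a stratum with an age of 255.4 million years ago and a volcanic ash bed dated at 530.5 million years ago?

3

530.5 Ma sits inside the Terreneuvian (538.8–521) and 255.4 Ma inside the Lopingian (259.51–251.902); neither of those is wholly between the two dates.
The listed epochs lying completely between them are Furongian, Cisuralian, Guadalupian — 3 in all.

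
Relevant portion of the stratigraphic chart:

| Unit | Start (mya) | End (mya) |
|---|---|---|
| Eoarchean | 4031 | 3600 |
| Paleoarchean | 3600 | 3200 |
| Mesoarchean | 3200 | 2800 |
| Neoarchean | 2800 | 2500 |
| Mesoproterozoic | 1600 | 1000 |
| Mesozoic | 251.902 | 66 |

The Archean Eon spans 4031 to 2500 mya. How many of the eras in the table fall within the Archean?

Eras inside 4031–2500 Ma: Eoarchean, Paleoarchean, Mesoarchean, Neoarchean — 4 in total.

4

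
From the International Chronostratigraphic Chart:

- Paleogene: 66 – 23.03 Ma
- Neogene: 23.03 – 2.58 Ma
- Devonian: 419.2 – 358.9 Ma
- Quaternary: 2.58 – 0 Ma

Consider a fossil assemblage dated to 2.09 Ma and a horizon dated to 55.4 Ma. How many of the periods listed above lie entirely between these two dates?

1

The older date is 55.4 Ma and the younger is 2.09 Ma.
Periods with start < 55.4 and end > 2.09 Ma: Neogene (23.03–2.58).
That is 1 complete period.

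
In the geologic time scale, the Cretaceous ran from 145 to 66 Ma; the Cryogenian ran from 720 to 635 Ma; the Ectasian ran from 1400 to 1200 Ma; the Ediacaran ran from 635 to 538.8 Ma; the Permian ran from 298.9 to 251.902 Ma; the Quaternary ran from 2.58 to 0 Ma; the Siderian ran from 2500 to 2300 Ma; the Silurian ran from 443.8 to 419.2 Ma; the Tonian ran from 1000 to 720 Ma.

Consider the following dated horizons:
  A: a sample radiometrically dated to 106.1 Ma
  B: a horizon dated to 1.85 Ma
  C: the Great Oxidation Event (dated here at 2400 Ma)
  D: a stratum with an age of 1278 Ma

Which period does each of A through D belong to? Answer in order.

A: 106.1 Ma lies in 145–66 Ma, so Cretaceous.
B: 1.85 Ma lies in 2.58–0 Ma, so Quaternary.
C: 2400 Ma lies in 2500–2300 Ma, so Siderian.
D: 1278 Ma lies in 1400–1200 Ma, so Ectasian.

A — Cretaceous; B — Quaternary; C — Siderian; D — Ectasian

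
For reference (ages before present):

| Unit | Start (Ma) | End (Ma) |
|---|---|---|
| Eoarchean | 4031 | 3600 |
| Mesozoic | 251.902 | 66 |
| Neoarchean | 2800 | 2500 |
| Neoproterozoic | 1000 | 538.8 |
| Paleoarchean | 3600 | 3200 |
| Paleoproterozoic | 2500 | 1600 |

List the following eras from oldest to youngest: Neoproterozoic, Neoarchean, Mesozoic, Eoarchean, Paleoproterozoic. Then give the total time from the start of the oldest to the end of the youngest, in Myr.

Eoarchean → Neoarchean → Paleoproterozoic → Neoproterozoic → Mesozoic; total span 3965 Myr

From the excerpt: Neoproterozoic 1000–538.8; Neoarchean 2800–2500; Mesozoic 251.902–66; Eoarchean 4031–3600; Paleoproterozoic 2500–1600 (Ma).
Larger Ma is earlier, so the oldest is Eoarchean and the youngest is Mesozoic; oldest to youngest: Eoarchean, Neoarchean, Paleoproterozoic, Neoproterozoic, Mesozoic.
Oldest start 4031 minus youngest end 66 gives 3965 Myr overall.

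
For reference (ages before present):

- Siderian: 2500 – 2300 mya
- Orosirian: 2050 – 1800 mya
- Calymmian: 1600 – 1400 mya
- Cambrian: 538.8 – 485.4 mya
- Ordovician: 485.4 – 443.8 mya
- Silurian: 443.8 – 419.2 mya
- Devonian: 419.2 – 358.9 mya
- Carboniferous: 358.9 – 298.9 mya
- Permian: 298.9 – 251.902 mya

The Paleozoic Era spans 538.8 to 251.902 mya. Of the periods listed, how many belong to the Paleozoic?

6

Periods inside 538.8–251.902 Ma: Cambrian, Ordovician, Silurian, Devonian, Carboniferous, Permian — 6 in total.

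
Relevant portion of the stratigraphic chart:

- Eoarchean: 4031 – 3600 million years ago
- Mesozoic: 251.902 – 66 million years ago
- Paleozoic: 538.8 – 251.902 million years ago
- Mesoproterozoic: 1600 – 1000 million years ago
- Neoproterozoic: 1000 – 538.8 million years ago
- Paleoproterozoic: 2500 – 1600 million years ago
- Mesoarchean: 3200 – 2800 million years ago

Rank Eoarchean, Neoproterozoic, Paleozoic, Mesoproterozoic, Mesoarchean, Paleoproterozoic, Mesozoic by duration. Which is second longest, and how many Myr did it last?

Start − end for each: Eoarchean 4031 − 3600 = 431; Neoproterozoic 1000 − 538.8 = 461.2; Paleozoic 538.8 − 251.902 = 286.898; Mesoproterozoic 1600 − 1000 = 600; Mesoarchean 3200 − 2800 = 400; Paleoproterozoic 2500 − 1600 = 900; Mesozoic 251.902 − 66 = 185.902.
Ranking these from longest: Paleoproterozoic > Mesoproterozoic > Neoproterozoic > Eoarchean > Mesoarchean > Paleozoic > Mesozoic.
Position 2 in that ranking is Mesoproterozoic, which lasted 600 Myr.

Mesoproterozoic, 600 million years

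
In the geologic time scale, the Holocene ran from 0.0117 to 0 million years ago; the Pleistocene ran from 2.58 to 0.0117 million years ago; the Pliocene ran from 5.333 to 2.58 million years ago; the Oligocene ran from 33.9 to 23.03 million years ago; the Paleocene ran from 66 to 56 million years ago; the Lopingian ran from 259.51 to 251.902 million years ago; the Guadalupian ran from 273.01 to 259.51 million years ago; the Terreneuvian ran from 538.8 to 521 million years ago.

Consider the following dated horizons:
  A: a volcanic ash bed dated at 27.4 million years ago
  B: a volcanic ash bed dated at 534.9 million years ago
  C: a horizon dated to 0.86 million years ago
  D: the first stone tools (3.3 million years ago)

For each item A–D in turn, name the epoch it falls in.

A: 27.4 Ma lies in 33.9–23.03 Ma, so Oligocene.
B: 534.9 Ma lies in 538.8–521 Ma, so Terreneuvian.
C: 0.86 Ma lies in 2.58–0.0117 Ma, so Pleistocene.
D: 3.3 Ma lies in 5.333–2.58 Ma, so Pliocene.

A — Oligocene; B — Terreneuvian; C — Pleistocene; D — Pliocene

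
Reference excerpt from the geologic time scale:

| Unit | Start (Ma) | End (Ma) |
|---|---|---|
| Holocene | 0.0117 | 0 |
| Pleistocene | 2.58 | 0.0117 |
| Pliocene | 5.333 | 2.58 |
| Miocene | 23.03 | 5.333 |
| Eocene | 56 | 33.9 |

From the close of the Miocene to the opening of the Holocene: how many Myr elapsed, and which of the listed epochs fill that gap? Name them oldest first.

5.3213 million years; Pliocene, Pleistocene

End of Miocene = 5.333 Ma; start of Holocene = 0.0117 Ma.
Gap = 5.333 − 0.0117 = 5.3213 Myr.
Epochs wholly inside 5.333–0.0117 Ma: Pliocene (5.333–2.58), Pleistocene (2.58–0.0117).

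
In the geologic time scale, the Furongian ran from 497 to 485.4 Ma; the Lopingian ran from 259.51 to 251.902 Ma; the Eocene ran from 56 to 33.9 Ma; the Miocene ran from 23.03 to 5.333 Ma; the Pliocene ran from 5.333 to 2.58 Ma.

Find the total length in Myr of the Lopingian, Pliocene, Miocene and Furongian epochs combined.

39.658 million years

Each duration: Lopingian = 7.608; Pliocene = 2.753; Miocene = 17.697; Furongian = 11.6.
Sum: 7.608 + 2.753 + 17.697 + 11.6 = 39.658 Myr.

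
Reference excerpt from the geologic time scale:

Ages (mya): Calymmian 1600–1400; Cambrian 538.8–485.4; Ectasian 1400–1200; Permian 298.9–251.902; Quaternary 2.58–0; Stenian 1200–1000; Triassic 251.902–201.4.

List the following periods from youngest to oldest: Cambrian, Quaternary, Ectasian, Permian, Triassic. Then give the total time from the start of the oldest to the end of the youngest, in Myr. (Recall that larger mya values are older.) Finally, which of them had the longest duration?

Quaternary → Triassic → Permian → Cambrian → Ectasian; total span 1400 Myr; longest is Ectasian

Start ages (Ma): Ectasian 1400, Cambrian 538.8, Permian 298.9, Triassic 251.902, Quaternary 2.58.
Ordered youngest to oldest: Quaternary, Triassic, Permian, Cambrian, Ectasian.
Span = 1400 − 0 = 1400 Myr.
Durations: Cambrian 53.4, Permian 46.998, Ectasian 200, Quaternary 2.58, Triassic 50.502 → longest is Ectasian (200 Myr).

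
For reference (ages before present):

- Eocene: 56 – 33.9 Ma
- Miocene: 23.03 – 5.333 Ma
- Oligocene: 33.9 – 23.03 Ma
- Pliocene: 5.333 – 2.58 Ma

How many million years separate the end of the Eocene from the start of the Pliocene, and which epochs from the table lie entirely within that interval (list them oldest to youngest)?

28.567 million years; Oligocene, Miocene

End of Eocene = 33.9 Ma; start of Pliocene = 5.333 Ma.
Gap = 33.9 − 5.333 = 28.567 Myr.
Epochs wholly inside 33.9–5.333 Ma: Oligocene (33.9–23.03), Miocene (23.03–5.333).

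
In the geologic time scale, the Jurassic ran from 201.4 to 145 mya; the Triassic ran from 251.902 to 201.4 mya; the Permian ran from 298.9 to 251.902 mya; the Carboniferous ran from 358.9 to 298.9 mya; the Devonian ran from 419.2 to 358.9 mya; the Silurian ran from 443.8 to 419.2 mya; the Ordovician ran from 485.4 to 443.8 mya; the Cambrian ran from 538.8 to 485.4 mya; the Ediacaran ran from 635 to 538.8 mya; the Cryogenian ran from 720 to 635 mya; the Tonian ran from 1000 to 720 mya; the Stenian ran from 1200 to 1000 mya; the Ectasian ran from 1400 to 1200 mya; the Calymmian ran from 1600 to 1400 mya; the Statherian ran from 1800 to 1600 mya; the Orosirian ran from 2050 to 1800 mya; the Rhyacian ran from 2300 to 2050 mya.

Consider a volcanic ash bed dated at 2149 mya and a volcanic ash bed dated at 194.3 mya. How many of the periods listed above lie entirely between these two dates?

15

2149 Ma sits inside the Rhyacian (2300–2050) and 194.3 Ma inside the Jurassic (201.4–145); neither of those is wholly between the two dates.
The listed periods lying completely between them are Orosirian, Statherian, Calymmian, Ectasian, Stenian, Tonian, Cryogenian, Ediacaran, Cambrian, Ordovician, Silurian, Devonian, Carboniferous, Permian, Triassic — 15 in all.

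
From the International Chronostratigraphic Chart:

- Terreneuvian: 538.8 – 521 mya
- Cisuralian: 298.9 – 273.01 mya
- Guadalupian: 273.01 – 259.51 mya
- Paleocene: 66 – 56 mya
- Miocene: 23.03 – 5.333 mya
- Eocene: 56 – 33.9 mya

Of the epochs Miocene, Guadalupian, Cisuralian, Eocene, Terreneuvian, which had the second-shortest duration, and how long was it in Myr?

Start − end for each: Miocene 23.03 − 5.333 = 17.697; Guadalupian 273.01 − 259.51 = 13.5; Cisuralian 298.9 − 273.01 = 25.89; Eocene 56 − 33.9 = 22.1; Terreneuvian 538.8 − 521 = 17.8.
Ranking these from shortest: Guadalupian < Miocene < Terreneuvian < Eocene < Cisuralian.
Position 2 in that ranking is Miocene, which lasted 17.697 Myr.

Miocene, 17.697 million years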